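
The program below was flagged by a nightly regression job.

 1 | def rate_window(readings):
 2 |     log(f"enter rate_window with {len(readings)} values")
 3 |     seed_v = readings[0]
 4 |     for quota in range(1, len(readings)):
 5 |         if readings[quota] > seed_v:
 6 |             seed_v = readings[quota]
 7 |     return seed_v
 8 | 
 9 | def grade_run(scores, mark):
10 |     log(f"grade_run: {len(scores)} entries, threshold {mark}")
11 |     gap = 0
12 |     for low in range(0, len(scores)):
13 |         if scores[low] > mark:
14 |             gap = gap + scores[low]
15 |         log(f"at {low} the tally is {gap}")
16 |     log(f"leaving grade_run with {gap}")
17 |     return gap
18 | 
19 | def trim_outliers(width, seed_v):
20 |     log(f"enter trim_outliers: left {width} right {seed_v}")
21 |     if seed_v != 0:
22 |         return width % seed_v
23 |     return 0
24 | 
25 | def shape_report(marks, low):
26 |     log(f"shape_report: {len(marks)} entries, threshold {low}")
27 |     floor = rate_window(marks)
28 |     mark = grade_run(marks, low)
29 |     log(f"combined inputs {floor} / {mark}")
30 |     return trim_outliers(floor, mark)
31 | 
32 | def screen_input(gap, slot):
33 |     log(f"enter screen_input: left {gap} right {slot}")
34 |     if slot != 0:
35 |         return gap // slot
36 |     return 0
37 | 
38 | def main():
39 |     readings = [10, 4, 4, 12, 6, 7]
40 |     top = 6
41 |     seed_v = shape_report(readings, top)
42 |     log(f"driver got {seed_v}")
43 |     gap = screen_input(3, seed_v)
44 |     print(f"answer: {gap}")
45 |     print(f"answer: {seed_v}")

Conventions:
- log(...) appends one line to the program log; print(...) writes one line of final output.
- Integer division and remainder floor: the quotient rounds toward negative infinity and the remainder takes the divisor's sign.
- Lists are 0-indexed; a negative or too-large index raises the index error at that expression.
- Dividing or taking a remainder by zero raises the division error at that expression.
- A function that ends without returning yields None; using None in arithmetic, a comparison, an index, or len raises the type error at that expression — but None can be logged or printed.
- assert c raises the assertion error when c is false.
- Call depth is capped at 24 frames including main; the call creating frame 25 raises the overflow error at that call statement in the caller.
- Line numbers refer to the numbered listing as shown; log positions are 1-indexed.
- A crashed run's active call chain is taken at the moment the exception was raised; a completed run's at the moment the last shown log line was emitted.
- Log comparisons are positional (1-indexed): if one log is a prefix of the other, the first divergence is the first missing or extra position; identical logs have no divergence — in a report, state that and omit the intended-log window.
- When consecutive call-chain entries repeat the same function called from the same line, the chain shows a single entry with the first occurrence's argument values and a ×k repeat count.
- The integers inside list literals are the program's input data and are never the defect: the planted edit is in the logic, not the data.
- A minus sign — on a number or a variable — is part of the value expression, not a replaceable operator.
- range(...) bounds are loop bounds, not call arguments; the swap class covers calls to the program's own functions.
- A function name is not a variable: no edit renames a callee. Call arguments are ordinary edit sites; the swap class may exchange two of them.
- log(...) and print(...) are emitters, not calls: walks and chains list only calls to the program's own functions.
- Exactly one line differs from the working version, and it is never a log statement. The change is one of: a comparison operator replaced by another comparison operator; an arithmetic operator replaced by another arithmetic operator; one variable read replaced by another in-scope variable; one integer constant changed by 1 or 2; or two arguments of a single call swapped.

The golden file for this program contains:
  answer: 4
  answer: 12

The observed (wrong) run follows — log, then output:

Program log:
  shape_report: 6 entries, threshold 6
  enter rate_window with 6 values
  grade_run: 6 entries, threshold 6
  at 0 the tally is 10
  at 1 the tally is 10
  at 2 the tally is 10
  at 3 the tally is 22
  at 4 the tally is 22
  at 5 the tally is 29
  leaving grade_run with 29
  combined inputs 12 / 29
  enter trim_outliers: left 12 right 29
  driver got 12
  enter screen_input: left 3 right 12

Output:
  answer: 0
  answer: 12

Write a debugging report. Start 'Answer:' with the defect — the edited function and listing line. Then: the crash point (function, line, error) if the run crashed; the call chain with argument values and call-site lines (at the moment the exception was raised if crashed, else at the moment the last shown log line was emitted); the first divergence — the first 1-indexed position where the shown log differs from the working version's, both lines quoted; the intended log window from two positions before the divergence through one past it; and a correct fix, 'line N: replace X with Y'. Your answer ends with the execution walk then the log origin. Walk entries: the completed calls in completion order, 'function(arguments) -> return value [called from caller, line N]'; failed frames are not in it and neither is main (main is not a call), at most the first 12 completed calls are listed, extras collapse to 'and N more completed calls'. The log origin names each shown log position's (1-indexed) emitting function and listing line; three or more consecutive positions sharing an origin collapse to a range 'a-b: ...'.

Answer: the defect is in main at line 43.
Core observation: The log first diverges at position 14: the faulty run prints 'enter screen_input: left 3 right 12' where the working version prints 'enter screen_input: left 12 right 3'.
Call chain: main -> screen_input(3, 12) (called at line 43).
First divergence: position 14; shown 'enter screen_input: left 3 right 12' vs intended 'enter screen_input: left 12 right 3'.
Intended log window:
  12: enter trim_outliers: left 12 right 29
  13: driver got 12
  14: enter screen_input: left 12 right 3
Execution walk:
  rate_window([10, 4, 4, 12, 6, 7]) -> 12  [called from shape_report, line 27]
  grade_run([10, 4, 4, 12, 6, 7], 6) -> 29  [called from shape_report, line 28]
  trim_outliers(12, 29) -> 12  [called from shape_report, line 30]
  shape_report([10, 4, 4, 12, 6, 7], 6) -> 12  [called from main, line 41]
  screen_input(3, 12) -> 0  [called from main, line 43]
Log line origins:
  1 — shape_report, line 26
  2 — rate_window, line 2
  3 — grade_run, line 10
  4-9 — grade_run, line 15
  10 — grade_run, line 16
  11 — shape_report, line 29
  12 — trim_outliers, line 20
  13 — main, line 42
  14 — screen_input, line 33
A correct fix: line 43: replace `screen_input(3, seed_v)` with `screen_input(seed_v, 3)`.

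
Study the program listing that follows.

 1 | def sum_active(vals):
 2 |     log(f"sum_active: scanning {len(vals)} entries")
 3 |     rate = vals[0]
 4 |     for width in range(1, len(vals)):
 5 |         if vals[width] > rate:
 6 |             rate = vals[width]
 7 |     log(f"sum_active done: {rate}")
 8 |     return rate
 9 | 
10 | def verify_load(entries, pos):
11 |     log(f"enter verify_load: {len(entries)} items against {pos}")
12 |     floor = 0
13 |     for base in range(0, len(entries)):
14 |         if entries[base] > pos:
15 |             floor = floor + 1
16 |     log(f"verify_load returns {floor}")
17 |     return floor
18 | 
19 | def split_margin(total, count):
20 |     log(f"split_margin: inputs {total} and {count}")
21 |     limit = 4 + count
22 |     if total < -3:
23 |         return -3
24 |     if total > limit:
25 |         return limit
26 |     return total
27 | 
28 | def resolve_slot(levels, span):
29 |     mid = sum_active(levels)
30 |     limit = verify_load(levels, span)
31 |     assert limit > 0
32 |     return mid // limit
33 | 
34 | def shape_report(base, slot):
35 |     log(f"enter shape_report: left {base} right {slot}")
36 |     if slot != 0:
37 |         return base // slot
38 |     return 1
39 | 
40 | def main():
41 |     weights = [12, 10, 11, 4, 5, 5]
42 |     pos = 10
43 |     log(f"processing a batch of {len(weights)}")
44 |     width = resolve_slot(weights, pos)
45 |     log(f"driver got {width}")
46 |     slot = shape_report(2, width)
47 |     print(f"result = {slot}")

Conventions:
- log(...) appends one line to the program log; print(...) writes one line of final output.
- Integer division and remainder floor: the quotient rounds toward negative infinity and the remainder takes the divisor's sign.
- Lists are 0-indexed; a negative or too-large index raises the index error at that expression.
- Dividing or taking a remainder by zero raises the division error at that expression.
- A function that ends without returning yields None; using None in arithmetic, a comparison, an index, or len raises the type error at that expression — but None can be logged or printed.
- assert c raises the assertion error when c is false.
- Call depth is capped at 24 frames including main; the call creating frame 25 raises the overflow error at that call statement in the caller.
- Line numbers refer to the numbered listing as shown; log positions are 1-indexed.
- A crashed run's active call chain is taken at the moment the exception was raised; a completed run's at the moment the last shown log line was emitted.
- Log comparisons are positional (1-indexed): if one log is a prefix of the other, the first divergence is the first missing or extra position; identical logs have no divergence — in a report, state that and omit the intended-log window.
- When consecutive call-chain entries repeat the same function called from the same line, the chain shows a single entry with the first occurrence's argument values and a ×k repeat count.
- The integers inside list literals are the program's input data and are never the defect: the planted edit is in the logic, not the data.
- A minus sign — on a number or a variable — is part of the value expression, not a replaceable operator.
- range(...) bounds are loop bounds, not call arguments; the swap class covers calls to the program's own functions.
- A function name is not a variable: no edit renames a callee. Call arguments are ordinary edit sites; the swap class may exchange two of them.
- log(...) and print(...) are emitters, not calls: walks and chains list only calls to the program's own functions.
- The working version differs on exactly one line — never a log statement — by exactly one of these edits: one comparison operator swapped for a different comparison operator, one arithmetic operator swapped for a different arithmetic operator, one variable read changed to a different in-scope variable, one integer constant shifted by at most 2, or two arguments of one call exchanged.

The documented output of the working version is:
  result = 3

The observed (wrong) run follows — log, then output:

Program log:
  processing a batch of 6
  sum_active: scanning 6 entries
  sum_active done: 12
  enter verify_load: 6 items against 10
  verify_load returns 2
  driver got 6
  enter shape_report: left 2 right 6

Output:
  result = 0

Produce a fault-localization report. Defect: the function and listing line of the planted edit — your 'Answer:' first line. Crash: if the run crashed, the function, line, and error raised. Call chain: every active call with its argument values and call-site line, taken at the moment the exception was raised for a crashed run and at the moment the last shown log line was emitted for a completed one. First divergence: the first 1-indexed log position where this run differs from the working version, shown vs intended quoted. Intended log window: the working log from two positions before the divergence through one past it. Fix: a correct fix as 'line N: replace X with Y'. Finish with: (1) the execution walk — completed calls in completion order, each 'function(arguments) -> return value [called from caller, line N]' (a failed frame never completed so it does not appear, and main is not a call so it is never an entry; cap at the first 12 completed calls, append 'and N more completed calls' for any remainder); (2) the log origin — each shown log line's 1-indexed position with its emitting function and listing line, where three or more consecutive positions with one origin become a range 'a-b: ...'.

Answer: the defect is in main at line 46.
Key fact: Log line 7 is where behavior first shows: 'enter shape_report: left 2 right 6' appears instead of 'enter shape_report: left 6 right 2'.
Call chain: main -> shape_report(2, 6) (called at line 46).
First divergence: position 7 — the shown line 'enter shape_report: left 2 right 6' should read 'enter shape_report: left 6 right 2'.
Intended log window:
  5: verify_load returns 2
  6: driver got 6
  7: enter shape_report: left 6 right 2
Execution walk:
  sum_active([12, 10, 11, 4, 5, 5]) -> 12  [called from resolve_slot, line 29]
  verify_load([12, 10, 11, 4, 5, 5], 10) -> 2  [called from resolve_slot, line 30]
  resolve_slot([12, 10, 11, 4, 5, 5], 10) -> 6  [called from main, line 44]
  shape_report(2, 6) -> 0  [called from main, line 46]
Log line origins:
  1: from main, line 43
  2: from sum_active, line 2
  3: from sum_active, line 7
  4: from verify_load, line 11
  5: from verify_load, line 16
  6: from main, line 45
  7: from shape_report, line 35
A correct fix: line 46: replace `shape_report(2, width)` with `shape_report(width, 2)`.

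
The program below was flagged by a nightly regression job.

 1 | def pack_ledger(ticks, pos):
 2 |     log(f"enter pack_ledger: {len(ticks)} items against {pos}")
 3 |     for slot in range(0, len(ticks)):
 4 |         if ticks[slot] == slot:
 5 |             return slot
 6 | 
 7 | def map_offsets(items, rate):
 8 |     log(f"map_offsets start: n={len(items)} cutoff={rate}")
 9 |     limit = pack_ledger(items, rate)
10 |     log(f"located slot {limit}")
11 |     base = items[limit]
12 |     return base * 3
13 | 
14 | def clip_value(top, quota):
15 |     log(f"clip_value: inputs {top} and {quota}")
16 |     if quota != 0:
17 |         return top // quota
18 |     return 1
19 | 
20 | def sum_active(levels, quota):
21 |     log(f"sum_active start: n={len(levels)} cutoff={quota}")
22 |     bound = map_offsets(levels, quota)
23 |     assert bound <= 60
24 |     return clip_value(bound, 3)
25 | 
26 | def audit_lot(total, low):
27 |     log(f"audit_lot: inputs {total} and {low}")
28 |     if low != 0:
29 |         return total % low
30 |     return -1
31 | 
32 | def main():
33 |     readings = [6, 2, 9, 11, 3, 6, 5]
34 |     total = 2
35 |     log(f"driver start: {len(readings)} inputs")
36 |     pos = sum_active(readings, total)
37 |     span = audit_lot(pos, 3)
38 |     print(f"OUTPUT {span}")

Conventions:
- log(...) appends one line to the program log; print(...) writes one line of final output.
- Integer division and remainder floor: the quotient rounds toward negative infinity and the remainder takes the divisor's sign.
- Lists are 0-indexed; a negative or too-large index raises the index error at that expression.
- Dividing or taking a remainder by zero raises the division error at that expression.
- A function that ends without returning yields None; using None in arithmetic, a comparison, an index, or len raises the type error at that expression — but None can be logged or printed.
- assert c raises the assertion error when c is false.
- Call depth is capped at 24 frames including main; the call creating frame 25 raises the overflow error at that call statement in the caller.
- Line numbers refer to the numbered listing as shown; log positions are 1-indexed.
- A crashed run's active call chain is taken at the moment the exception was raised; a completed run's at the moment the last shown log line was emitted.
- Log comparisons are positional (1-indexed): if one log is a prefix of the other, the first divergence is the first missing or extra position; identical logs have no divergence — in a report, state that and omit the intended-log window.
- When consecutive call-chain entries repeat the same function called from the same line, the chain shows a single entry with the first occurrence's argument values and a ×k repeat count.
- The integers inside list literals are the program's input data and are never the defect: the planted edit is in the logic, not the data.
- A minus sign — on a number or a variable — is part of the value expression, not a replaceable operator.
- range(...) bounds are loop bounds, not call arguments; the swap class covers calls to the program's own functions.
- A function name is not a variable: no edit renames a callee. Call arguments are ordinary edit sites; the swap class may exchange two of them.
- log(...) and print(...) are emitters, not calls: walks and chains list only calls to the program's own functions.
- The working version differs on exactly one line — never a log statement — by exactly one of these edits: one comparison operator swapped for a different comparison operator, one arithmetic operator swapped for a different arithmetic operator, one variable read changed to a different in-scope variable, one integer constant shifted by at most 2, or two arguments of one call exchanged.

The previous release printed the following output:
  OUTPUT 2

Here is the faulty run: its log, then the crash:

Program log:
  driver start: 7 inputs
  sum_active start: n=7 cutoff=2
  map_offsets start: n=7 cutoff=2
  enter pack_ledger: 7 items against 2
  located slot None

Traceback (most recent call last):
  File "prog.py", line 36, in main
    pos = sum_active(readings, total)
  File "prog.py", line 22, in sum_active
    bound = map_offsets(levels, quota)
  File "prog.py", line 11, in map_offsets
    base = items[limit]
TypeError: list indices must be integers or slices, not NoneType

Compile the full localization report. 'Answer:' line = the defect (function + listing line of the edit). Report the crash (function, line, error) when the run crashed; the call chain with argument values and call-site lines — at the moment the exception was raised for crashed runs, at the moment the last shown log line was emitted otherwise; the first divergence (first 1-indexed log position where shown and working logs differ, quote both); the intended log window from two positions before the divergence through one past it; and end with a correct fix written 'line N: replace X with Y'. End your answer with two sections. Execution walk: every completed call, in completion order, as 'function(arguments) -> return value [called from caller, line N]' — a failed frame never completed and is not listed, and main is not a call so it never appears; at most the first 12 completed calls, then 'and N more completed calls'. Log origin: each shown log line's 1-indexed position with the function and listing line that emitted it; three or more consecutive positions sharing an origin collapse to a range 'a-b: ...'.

Answer: the defect is in pack_ledger at line 4.
Core observation: Log line 5 is where behavior first shows: 'located slot None' appears instead of 'located slot 1'.
Crash: map_offsets, line 11, TypeError.
Call chain: main -> sum_active([6, 2, 9, 11, 3, 6, 5], 2) (called at line 36) -> map_offsets([6, 2, 9, 11, 3, 6, 5], 2) (called at line 22).
First divergence: position 5 — the shown line 'located slot None' should read 'located slot 1'.
Intended log window:
  3: map_offsets start: n=7 cutoff=2
  4: enter pack_ledger: 7 items against 2
  5: located slot 1
  6: clip_value: inputs 6 and 3
Execution walk:
  pack_ledger([6, 2, 9, 11, 3, 6, 5], 2) -> None  [called from map_offsets, line 9]
Log origins:
  1: emitted by main (line 35)
  2: emitted by sum_active (line 21)
  3: emitted by map_offsets (line 8)
  4: emitted by pack_ledger (line 2)
  5: emitted by map_offsets (line 10)
A correct fix: line 4: replace `ticks[slot] == slot` with `ticks[slot] == pos`.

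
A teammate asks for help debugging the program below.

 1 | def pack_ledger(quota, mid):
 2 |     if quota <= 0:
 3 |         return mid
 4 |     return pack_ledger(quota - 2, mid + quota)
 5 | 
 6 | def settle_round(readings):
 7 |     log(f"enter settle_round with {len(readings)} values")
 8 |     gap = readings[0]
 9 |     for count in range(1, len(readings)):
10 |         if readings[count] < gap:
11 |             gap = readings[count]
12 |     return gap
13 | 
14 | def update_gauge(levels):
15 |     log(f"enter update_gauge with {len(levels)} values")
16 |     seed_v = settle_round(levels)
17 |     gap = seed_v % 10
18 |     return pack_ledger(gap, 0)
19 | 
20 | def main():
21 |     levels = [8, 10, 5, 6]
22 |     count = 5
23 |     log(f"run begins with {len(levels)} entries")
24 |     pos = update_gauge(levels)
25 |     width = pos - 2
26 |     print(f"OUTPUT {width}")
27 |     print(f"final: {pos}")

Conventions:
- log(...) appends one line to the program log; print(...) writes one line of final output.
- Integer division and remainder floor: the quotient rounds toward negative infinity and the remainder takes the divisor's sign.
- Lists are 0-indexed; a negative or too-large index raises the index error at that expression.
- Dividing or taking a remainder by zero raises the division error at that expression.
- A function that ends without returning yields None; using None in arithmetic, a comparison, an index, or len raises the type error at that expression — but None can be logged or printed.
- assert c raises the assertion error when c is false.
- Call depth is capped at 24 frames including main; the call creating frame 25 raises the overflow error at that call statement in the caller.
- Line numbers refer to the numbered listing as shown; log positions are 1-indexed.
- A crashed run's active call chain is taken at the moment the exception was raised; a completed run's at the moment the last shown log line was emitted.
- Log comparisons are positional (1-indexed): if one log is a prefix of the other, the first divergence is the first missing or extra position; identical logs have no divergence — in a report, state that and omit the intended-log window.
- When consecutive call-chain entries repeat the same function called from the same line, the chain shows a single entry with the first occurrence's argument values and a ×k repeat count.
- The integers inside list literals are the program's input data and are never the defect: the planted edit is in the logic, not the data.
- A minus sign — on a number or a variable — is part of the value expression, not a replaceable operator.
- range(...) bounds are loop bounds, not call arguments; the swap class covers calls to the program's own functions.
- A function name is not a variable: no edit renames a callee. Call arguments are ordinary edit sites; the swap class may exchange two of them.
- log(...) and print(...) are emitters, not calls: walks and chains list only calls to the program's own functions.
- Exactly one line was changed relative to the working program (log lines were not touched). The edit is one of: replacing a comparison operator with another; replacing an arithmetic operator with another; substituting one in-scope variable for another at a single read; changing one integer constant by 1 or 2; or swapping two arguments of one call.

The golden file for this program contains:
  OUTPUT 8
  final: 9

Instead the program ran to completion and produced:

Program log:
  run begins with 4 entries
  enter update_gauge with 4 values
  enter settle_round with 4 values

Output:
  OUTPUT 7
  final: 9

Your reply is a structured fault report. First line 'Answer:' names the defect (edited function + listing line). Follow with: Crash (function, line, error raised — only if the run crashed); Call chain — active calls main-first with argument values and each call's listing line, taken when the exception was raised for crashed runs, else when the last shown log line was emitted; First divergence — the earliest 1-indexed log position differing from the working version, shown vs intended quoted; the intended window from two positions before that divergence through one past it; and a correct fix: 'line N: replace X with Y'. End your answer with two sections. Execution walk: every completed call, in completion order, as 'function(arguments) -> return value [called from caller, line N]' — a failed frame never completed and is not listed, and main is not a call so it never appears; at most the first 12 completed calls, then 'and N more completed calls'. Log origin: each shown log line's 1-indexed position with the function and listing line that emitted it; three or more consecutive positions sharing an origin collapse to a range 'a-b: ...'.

Answer: the defect is in main at line 25.
Core observation: The two runs log identically and part ways only at the printed values.
Call chain: main -> update_gauge([8, 10, 5, 6]) (called at line 24) -> settle_round([8, 10, 5, 6]) (called at line 16).
First divergence: none (the log streams are identical).
Execution walk:
  settle_round([8, 10, 5, 6]) -> 5  [called from update_gauge, line 16]
  pack_ledger(-1, 9) -> 9  [called from pack_ledger, line 4]
  pack_ledger(1, 8) -> 9  [called from pack_ledger, line 4]
  pack_ledger(3, 5) -> 9  [called from pack_ledger, line 4]
  pack_ledger(5, 0) -> 9  [called from update_gauge, line 18]
  update_gauge([8, 10, 5, 6]) -> 9  [called from main, line 24]
Log origin:
  1: emitted by main (line 23)
  2: emitted by update_gauge (line 15)
  3: emitted by settle_round (line 7)
A correct fix: line 25: replace `2` with `1`.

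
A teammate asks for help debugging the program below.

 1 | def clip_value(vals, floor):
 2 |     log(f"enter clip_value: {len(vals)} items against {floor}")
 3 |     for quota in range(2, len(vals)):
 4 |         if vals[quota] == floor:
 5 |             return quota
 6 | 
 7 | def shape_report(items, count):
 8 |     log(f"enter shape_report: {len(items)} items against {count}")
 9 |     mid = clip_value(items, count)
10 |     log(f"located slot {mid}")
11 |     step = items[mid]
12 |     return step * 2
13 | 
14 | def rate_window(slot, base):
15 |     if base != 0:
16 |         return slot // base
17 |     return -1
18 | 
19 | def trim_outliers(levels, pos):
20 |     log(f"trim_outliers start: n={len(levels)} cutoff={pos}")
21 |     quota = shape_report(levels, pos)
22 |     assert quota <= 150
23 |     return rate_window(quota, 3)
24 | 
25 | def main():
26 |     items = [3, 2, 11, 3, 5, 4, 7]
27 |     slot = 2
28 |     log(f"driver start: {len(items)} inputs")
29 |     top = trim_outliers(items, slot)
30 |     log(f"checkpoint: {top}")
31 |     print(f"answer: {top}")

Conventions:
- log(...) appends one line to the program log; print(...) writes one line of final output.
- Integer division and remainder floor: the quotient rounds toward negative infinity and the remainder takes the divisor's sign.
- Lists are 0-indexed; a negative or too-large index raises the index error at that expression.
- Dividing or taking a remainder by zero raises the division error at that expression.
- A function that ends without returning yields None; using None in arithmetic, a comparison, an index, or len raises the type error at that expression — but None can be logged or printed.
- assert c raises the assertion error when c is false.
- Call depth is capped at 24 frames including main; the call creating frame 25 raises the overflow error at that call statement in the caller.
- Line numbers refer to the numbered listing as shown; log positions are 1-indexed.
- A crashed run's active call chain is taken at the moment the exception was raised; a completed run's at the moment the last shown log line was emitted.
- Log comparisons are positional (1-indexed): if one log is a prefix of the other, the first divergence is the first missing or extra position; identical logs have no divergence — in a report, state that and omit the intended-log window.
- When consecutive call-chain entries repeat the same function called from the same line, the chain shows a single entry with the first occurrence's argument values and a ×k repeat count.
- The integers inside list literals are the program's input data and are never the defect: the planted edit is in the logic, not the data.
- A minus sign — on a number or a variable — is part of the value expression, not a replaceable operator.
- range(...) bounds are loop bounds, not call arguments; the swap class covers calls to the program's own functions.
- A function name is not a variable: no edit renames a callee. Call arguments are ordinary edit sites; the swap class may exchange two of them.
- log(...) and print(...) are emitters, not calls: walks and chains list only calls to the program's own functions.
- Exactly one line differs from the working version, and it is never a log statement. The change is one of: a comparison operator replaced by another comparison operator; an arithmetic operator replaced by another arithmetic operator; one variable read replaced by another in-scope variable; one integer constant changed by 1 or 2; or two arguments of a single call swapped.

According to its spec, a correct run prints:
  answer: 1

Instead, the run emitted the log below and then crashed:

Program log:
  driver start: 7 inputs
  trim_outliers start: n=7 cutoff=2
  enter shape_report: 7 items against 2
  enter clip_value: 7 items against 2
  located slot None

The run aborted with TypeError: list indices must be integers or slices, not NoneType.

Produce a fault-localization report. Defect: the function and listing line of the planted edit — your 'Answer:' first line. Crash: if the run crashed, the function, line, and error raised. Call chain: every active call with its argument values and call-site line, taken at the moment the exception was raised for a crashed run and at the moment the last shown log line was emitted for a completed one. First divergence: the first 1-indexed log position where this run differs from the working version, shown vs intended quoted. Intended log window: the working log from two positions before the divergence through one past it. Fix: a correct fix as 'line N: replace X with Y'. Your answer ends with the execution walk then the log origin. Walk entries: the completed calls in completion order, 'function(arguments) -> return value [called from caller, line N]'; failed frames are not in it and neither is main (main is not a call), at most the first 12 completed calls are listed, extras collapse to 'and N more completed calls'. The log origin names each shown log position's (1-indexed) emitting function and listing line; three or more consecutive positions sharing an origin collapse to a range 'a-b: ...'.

Answer: the defect is in clip_value at line 3.
Key fact: Log line 5 is where behavior first shows: 'located slot None' appears instead of 'located slot 1'.
Crash: shape_report, line 11, TypeError.
Call chain: main -> trim_outliers([3, 2, 11, 3, 5, 4, 7], 2) (called at line 29) -> shape_report([3, 2, 11, 3, 5, 4, 7], 2) (called at line 21).
First divergence: position 5 — the shown line 'located slot None' should read 'located slot 1'.
Intended log window:
  3: enter shape_report: 7 items against 2
  4: enter clip_value: 7 items against 2
  5: located slot 1
  6: checkpoint: 1
Execution walk:
  clip_value([3, 2, 11, 3, 5, 4, 7], 2) -> None  [called from shape_report, line 9]
Log line origins:
  1: logged in main at line 28
  2: logged in trim_outliers at line 20
  3: logged in shape_report at line 8
  4: logged in clip_value at line 2
  5: logged in shape_report at line 10
A correct fix: line 3: replace `2` with `0`.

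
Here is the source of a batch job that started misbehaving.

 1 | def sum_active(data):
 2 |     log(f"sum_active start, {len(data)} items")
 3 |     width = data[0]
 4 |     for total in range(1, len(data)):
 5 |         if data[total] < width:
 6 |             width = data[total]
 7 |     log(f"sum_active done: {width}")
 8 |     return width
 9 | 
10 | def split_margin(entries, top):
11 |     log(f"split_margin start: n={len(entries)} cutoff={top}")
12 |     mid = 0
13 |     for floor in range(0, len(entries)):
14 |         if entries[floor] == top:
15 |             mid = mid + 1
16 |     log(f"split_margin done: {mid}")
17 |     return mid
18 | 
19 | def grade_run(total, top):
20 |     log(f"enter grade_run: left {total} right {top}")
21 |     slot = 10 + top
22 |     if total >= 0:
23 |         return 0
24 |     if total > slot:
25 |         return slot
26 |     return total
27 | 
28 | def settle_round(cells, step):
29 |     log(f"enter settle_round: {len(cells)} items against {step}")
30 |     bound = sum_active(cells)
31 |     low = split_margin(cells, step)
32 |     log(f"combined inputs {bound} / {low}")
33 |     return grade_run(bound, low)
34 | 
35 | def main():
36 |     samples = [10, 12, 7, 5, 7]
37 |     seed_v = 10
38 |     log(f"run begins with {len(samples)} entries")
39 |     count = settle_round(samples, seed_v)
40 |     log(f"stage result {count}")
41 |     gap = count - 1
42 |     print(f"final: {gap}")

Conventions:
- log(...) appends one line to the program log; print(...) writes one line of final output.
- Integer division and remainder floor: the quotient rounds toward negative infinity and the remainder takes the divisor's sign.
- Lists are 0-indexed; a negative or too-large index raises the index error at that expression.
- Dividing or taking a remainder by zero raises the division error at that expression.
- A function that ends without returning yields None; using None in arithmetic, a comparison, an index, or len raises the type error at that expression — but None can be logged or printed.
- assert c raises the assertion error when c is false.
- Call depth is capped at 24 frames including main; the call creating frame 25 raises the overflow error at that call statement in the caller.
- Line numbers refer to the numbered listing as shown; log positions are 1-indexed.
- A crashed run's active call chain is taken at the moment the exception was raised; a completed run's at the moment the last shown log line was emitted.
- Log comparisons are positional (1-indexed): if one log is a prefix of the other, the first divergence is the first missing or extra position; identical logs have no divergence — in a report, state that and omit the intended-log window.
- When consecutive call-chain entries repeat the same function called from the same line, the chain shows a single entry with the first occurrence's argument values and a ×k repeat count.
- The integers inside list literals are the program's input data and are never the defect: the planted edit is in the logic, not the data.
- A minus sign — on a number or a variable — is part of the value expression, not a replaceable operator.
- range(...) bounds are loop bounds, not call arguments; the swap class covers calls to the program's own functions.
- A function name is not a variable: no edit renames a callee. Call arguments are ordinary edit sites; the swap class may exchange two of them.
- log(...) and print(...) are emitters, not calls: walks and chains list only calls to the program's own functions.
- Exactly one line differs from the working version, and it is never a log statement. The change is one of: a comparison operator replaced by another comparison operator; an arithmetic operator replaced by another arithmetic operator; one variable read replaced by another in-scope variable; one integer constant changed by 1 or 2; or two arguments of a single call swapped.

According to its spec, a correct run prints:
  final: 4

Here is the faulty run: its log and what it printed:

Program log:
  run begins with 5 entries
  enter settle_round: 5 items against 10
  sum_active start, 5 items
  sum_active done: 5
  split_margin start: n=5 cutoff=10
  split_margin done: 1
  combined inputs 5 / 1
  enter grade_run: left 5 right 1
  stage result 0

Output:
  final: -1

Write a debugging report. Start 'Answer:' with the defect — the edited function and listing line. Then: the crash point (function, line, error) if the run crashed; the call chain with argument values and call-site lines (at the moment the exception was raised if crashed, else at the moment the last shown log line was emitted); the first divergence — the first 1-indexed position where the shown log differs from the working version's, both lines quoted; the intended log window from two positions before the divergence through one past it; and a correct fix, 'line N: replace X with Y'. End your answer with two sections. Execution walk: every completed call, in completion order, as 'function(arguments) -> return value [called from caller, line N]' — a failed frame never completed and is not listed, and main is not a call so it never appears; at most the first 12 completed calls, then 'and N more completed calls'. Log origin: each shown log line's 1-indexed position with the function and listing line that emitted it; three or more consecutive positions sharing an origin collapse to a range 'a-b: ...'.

Answer: the defect is in grade_run at line 22.
Key fact: Position 9 is the first bad log line: 'stage result 0' should read 'stage result 5'.
Call chain: main.
First divergence: position 9 — shown 'stage result 0', intended 'stage result 5'.
Intended log window:
  7: combined inputs 5 / 1
  8: enter grade_run: left 5 right 1
  9: stage result 5
Execution walk:
  sum_active([10, 12, 7, 5, 7]) -> 5  [called from settle_round, line 30]
  split_margin([10, 12, 7, 5, 7], 10) -> 1  [called from settle_round, line 31]
  grade_run(5, 1) -> 0  [called from settle_round, line 33]
  settle_round([10, 12, 7, 5, 7], 10) -> 0  [called from main, line 39]
Origin of each log line:
  1: logged in main at line 38
  2: logged in settle_round at line 29
  3: logged in sum_active at line 2
  4: logged in sum_active at line 7
  5: logged in split_margin at line 11
  6: logged in split_margin at line 16
  7: logged in settle_round at line 32
  8: logged in grade_run at line 20
  9: logged in main at line 40
A correct fix: line 22: replace `>=` with `<`.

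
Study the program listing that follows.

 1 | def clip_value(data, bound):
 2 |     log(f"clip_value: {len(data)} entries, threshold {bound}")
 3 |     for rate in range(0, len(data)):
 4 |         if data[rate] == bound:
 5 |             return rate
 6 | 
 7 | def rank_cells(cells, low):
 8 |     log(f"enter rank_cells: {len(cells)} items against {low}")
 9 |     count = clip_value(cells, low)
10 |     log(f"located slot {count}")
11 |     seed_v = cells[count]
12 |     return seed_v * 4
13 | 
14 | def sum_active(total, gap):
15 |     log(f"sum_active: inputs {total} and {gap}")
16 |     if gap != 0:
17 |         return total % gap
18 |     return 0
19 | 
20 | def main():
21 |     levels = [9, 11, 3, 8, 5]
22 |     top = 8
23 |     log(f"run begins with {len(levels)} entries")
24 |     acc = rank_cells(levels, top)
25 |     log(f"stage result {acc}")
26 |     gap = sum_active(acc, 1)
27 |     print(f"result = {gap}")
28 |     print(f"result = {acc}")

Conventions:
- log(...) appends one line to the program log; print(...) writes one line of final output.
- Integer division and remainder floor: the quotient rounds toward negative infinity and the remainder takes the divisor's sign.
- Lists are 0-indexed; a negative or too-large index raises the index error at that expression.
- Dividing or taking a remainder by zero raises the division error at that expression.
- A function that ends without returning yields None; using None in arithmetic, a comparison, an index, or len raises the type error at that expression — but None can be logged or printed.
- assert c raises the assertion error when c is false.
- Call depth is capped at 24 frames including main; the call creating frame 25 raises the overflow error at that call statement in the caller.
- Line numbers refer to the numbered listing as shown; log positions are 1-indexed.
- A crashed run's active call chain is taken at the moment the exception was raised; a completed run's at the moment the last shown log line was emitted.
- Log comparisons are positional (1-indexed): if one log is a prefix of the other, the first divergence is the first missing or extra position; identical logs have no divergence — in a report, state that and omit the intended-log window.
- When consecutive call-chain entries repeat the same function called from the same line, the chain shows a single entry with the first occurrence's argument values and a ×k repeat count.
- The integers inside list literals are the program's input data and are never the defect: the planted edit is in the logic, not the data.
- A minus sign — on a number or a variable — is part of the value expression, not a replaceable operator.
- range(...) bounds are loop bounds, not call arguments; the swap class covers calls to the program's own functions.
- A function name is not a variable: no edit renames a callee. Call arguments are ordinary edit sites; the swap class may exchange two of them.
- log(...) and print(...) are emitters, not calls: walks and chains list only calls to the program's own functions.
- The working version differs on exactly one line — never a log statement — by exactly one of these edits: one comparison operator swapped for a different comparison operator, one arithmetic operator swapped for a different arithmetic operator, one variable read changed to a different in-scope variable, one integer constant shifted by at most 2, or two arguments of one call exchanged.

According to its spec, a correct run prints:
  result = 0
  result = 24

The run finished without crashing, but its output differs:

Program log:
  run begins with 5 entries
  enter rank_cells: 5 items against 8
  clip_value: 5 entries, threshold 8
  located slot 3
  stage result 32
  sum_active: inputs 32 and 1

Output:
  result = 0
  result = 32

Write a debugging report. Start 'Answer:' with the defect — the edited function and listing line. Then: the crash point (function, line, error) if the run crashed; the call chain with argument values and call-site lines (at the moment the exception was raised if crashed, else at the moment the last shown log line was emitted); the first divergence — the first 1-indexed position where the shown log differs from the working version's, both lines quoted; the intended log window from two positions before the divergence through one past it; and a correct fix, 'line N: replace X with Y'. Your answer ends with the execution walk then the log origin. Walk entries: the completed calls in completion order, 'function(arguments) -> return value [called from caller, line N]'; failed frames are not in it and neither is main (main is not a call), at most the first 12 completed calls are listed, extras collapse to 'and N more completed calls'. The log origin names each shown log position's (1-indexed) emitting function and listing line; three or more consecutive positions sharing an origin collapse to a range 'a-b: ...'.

Answer: the defect is in rank_cells at line 12.
Core observation: The earliest visible damage is log position 5 — 'stage result 32' rather than the intended 'stage result 24'.
Call chain: main -> sum_active(32, 1) (called at line 26).
First divergence: position 5 — the shown line 'stage result 32' should read 'stage result 24'.
Intended log window:
  3: clip_value: 5 entries, threshold 8
  4: located slot 3
  5: stage result 24
  6: sum_active: inputs 24 and 1
Execution walk:
  clip_value([9, 11, 3, 8, 5], 8) -> 3  [called from rank_cells, line 9]
  rank_cells([9, 11, 3, 8, 5], 8) -> 32  [called from main, line 24]
  sum_active(32, 1) -> 0  [called from main, line 26]
Log origin:
  1: from main, line 23
  2: from rank_cells, line 8
  3: from clip_value, line 2
  4: from rank_cells, line 10
  5: from main, line 25
  6: from sum_active, line 15
A correct fix: line 12: replace `4` with `3`.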